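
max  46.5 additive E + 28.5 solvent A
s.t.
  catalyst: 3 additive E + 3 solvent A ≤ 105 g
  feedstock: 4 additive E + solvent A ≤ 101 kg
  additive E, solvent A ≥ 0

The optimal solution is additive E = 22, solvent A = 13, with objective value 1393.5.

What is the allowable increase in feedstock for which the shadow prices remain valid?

39

Binding constraints: catalyst, feedstock. The basis is B = [[3,3],[4,1]] with det -9.
Per unit increase in feedstock, x* moves by d = (0.3333, -0.3333).
The basis stays optimal until solvent A reaches 0; allowable increase = 39 kg.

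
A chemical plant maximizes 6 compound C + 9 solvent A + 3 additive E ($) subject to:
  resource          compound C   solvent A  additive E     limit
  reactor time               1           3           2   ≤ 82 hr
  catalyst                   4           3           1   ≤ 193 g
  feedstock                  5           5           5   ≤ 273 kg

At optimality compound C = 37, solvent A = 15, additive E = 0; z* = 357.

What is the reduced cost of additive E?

Binding: reactor time and catalyst. Non-binding: feedstock (13 unused).
Slack constraints have shadow price 0 (complementary slackness).
The binding rows give the dual system: 1·y_reactor time + 4·y_catalyst = 6 and 3·y_reactor time + 3·y_catalyst = 9.
→ y_reactor time = 2 and y_catalyst = 1.
Reduced cost of additive E: c₃ − yᵀa₃ = 3 − (2·2 + 1·1) = 3 − 5 = -2.

-2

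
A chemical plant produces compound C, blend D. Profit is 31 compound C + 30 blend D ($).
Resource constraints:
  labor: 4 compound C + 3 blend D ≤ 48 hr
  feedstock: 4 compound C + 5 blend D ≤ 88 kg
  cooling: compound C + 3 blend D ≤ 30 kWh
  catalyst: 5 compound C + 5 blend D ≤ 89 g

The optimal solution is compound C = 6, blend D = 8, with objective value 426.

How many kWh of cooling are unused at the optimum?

0

cooling used = 1·6 + 3·8 = 30; slack = 30 − 30 = 0.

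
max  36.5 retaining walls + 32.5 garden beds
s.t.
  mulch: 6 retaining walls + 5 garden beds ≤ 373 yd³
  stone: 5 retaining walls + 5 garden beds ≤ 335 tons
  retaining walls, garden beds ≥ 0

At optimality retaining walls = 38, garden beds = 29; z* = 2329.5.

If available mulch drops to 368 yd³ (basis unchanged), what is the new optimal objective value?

2309.5

Check each constraint at x*: mulch 373/373 (tight); stone 335/335 (tight).
The binding rows give the dual system: 6·y_mulch + 5·y_stone = 36.5 and 5·y_mulch + 5·y_stone = 32.5.
This yields shadow prices y_mulch = 4, y_stone = 2.5.
Δz = y_mulch·Δb = 4 × (-5) = -20, so new z* = 2329.5 − 20 = 2309.5.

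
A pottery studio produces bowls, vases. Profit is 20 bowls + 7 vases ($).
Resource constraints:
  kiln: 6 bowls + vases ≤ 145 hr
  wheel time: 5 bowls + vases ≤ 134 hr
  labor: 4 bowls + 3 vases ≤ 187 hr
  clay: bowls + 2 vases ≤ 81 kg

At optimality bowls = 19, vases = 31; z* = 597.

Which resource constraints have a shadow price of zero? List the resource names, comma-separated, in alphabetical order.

labor, wheel time

kiln: 145/145 (binding)
wheel time: 126/134 (slack 8)
labor: 169/187 (slack 18)
clay: 81/81 (binding)
By complementary slackness, a constraint with positive slack has shadow price 0 → labor, wheel time.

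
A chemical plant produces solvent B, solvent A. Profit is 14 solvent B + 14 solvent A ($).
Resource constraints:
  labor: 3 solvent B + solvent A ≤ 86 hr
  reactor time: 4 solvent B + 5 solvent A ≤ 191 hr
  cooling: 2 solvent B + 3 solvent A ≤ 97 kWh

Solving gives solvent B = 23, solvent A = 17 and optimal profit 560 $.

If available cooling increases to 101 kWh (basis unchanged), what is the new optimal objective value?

576

Check each constraint at x*: labor 86/86 (tight); reactor time 177/191 (slack 14); cooling 97/97 (tight).
Slack constraints have shadow price 0 (complementary slackness).
From A_Bᵀ y = c: 3·y_labor + 2·y_cooling = 14; 1·y_labor + 3·y_cooling = 14.
Solving: y_labor = 2, y_cooling = 4.
Δz = y_cooling·Δb = 4 × (4) = 16, so new z* = 560 + 16 = 576.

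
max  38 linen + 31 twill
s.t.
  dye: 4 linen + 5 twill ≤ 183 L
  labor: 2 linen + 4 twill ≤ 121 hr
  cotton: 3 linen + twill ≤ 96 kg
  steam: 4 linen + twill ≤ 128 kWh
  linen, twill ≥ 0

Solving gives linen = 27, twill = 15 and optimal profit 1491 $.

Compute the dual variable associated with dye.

5

Binding: dye and cotton. Non-binding: labor (7 unused), steam (5 unused).
Since labor, steam are not tight, their duals are 0.
The binding rows give the dual system: 4·y_dye + 3·y_cotton = 38 and 5·y_dye + 1·y_cotton = 31.
This yields shadow prices y_dye = 5, y_cotton = 6.
Shadow price of dye = 5.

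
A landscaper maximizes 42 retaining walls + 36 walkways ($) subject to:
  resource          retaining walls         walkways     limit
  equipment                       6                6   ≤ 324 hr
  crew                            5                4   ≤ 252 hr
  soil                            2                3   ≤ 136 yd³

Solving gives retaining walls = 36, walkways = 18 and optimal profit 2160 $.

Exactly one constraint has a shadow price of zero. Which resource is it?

soil

equipment: 324/324 (binding)
crew: 252/252 (binding)
soil: 126/136 (slack 10)
By complementary slackness, a constraint with positive slack has shadow price 0 → soil.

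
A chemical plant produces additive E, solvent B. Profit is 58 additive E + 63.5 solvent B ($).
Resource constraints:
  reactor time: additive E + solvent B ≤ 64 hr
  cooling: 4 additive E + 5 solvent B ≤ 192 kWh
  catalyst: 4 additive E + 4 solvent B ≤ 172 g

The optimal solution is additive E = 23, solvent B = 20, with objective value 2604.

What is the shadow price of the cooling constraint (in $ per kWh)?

5.5

Check each constraint at x*: reactor time 43/64 (slack 21); cooling 192/192 (tight); catalyst 172/172 (tight).
By complementary slackness, y = 0 for the non-binding constraint.
The binding rows give the dual system: 4·y_cooling + 4·y_catalyst = 58 and 5·y_cooling + 4·y_catalyst = 63.5.
Solving: y_cooling = 5.5, y_catalyst = 9.
Shadow price of cooling = 5.5.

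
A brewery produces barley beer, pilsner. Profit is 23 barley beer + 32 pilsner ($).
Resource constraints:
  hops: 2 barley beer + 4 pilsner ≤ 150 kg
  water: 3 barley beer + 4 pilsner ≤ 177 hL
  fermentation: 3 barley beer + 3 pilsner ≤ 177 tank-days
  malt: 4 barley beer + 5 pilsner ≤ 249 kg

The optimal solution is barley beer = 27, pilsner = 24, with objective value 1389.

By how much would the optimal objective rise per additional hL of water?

At the optimum: hops uses 150 of 150 (binding); water uses 177 of 177 (binding); fermentation uses 153 of 177 (slack = 24); malt uses 228 of 249 (slack = 21).
Since fermentation, malt are not tight, their duals are 0.
Dual feasibility on the basic columns requires 2·y_hops + 3·y_water = 23, 4·y_hops + 4·y_water = 32.
This yields shadow prices y_hops = 1, y_water = 7.
Shadow price of water = 7.

7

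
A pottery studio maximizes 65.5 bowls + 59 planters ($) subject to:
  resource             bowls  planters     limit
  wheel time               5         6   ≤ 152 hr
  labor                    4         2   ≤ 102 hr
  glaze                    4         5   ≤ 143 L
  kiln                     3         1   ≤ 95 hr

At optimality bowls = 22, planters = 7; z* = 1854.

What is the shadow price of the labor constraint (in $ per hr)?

At the optimum: wheel time uses 152 of 152 (binding); labor uses 102 of 102 (binding); glaze uses 123 of 143 (slack = 20); kiln uses 73 of 95 (slack = 22).
Slack constraints have shadow price 0 (complementary slackness).
Dual feasibility on the basic columns requires 5·y_wheel time + 4·y_labor = 65.5, 6·y_wheel time + 2·y_labor = 59.
This yields shadow prices y_wheel time = 7.5, y_labor = 7.
Shadow price of labor = 7.

7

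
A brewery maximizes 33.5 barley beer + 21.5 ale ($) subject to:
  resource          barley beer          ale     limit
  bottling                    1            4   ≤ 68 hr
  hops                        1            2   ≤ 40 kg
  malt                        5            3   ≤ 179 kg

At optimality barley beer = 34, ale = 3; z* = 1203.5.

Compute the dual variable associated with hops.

1

Binding: hops and malt. Non-binding: bottling (22 unused).
By complementary slackness, y = 0 for the non-binding constraint.
The binding rows give the dual system: 1·y_hops + 5·y_malt = 33.5 and 2·y_hops + 3·y_malt = 21.5.
This yields shadow prices y_hops = 1, y_malt = 6.5.
Shadow price of hops = 1.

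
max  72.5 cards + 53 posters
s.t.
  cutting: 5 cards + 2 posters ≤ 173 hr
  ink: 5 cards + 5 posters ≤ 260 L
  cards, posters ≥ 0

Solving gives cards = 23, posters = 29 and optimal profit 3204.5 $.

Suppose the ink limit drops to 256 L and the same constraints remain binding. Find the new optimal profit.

3172.5

Check each constraint at x*: cutting 173/173 (tight); ink 260/260 (tight).
Dual feasibility on the basic columns requires 5·y_cutting + 5·y_ink = 72.5, 2·y_cutting + 5·y_ink = 53.
Solving: y_cutting = 6.5, y_ink = 8.
Δz = y_ink·Δb = 8 × (-4) = -32, so new z* = 3204.5 − 32 = 3172.5.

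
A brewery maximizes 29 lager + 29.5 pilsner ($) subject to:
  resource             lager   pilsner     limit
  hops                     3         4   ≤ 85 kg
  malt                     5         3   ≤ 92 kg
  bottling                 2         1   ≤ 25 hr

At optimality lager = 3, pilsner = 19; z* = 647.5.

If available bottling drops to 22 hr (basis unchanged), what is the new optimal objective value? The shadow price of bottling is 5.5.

631

Δb = -3, so new z* = 647.5 + (5.5)·(-3) = 647.5 − 16.5 = 631.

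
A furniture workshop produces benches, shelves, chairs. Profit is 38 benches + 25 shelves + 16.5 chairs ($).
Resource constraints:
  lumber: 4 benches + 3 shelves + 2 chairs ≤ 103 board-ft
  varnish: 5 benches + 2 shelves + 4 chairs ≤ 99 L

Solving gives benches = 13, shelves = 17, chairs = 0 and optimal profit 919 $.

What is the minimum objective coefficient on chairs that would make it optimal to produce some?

Check each constraint at x*: lumber 103/103 (tight); varnish 99/99 (tight).
The binding rows give the dual system: 4·y_lumber + 5·y_varnish = 38 and 3·y_lumber + 2·y_varnish = 25.
Solving: y_lumber = 7, y_varnish = 2.
chairs enters the basis when its profit ≥ yᵀa₃ = 7·2 + 2·4 = 22.

22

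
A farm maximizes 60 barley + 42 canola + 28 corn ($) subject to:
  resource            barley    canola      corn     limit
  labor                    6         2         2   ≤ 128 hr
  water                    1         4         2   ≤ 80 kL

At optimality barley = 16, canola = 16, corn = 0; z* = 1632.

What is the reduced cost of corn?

Check each constraint at x*: labor 128/128 (tight); water 80/80 (tight).
From A_Bᵀ y = c: 6·y_labor + 1·y_water = 60; 2·y_labor + 4·y_water = 42.
Solving: y_labor = 9, y_water = 6.
Reduced cost of corn: c₃ − yᵀa₃ = 28 − (9·2 + 6·2) = 28 − 30 = -2.

-2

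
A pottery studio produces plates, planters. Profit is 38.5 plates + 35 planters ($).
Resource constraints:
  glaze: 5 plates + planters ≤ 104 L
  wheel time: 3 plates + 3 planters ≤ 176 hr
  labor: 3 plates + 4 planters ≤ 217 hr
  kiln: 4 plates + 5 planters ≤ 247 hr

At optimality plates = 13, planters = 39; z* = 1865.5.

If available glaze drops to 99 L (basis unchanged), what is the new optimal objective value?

At the optimum: glaze uses 104 of 104 (binding); wheel time uses 156 of 176 (slack = 20); labor uses 195 of 217 (slack = 22); kiln uses 247 of 247 (binding).
Slack constraints have shadow price 0 (complementary slackness).
The binding rows give the dual system: 5·y_glaze + 4·y_kiln = 38.5 and 1·y_glaze + 5·y_kiln = 35.
→ y_glaze = 2.5 and y_kiln = 6.5.
Δz = y_glaze·Δb = 2.5 × (-5) = -12.5, so new z* = 1865.5 − 12.5 = 1853.

1853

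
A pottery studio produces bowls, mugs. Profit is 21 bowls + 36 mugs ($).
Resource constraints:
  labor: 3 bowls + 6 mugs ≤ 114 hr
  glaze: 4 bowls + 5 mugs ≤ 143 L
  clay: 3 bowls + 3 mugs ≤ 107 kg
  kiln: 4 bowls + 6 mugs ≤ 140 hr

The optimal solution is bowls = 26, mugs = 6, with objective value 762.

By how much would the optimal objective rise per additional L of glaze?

0

Check each constraint at x*: labor 114/114 (tight); glaze 134/143 (slack 9); clay 96/107 (slack 11); kiln 140/140 (tight).
Since glaze, clay are not tight, their duals are 0.
Dual feasibility on the basic columns requires 3·y_labor + 4·y_kiln = 21, 6·y_labor + 6·y_kiln = 36.
Solving: y_labor = 3, y_kiln = 3.
Shadow price of glaze = 0.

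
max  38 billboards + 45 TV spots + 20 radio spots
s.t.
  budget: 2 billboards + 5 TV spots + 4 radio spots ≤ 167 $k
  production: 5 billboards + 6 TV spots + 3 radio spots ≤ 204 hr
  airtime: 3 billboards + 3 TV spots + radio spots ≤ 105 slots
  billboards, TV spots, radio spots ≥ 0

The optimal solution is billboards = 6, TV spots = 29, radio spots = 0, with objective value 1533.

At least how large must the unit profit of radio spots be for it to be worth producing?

22

Check each constraint at x*: budget 157/167 (slack 10); production 204/204 (tight); airtime 105/105 (tight).
Slack constraints have shadow price 0 (complementary slackness).
Dual feasibility on the basic columns requires 5·y_production + 3·y_airtime = 38, 6·y_production + 3·y_airtime = 45.
This yields shadow prices y_production = 7, y_airtime = 1.
radio spots enters the basis when its profit ≥ yᵀa₃ = 7·3 + 1·1 = 22.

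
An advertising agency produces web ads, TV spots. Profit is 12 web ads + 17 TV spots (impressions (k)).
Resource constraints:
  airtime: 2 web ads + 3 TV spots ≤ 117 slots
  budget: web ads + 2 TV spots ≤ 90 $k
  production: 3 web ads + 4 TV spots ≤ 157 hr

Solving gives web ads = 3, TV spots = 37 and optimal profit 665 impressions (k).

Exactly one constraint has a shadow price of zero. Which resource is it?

budget

airtime: 117/117 (binding)
budget: 77/90 (slack 13)
production: 157/157 (binding)
By complementary slackness, a constraint with positive slack has shadow price 0 → budget.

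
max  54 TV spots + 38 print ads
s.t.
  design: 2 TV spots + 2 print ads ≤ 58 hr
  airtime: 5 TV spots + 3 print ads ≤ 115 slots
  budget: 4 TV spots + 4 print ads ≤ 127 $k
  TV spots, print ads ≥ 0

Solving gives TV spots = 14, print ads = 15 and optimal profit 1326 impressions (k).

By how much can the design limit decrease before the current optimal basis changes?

Binding constraints: design, airtime. The basis is B = [[2,2],[5,3]] with det -4.
Per unit decrease in design, x* moves by d = (0.75, -1.25).
The basis stays optimal until print ads reaches 0; allowable decrease = 12 hr.

12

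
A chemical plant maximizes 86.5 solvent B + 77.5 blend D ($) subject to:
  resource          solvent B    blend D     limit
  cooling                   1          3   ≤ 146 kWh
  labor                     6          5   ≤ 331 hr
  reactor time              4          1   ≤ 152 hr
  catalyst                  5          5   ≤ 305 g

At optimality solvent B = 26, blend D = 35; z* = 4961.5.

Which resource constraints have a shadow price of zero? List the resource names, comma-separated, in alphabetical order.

cooling, reactor time

cooling: 131/146 (slack 15)
labor: 331/331 (binding)
reactor time: 139/152 (slack 13)
catalyst: 305/305 (binding)
By complementary slackness, a constraint with positive slack has shadow price 0 → cooling, reactor time.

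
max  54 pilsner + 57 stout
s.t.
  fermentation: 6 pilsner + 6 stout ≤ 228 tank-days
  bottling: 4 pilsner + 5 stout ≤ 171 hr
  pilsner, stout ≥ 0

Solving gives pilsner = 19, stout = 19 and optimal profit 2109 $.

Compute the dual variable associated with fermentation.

7

Both fermentation and bottling are binding at x*.
The binding rows give the dual system: 6·y_fermentation + 4·y_bottling = 54 and 6·y_fermentation + 5·y_bottling = 57.
→ y_fermentation = 7 and y_bottling = 3.
Shadow price of fermentation = 7.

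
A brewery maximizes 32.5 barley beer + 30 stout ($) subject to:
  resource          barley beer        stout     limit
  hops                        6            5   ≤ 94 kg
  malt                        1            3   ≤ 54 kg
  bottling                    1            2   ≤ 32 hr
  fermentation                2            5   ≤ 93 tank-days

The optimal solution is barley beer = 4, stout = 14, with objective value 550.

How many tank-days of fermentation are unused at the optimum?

fermentation used = 2·4 + 5·14 = 78; slack = 93 − 78 = 15.

15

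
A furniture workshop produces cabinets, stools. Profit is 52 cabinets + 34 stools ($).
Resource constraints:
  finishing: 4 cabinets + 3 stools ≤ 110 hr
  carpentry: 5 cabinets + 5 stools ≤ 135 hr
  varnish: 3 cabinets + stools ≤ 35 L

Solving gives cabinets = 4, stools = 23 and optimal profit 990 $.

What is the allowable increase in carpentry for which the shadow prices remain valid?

40

Binding constraints: carpentry, varnish. The basis is B = [[5,5],[3,1]] with det -10.
Per unit increase in carpentry, x* moves by d = (-0.1, 0.3).
The basis stays optimal until cabinets reaches 0; allowable increase = 40 hr.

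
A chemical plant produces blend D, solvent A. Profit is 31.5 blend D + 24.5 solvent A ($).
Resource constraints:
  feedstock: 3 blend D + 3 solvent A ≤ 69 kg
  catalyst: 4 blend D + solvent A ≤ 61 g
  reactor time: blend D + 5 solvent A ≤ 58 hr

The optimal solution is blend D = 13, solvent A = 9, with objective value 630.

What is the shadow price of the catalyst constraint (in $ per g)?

At the optimum: feedstock uses 66 of 69 (slack = 3); catalyst uses 61 of 61 (binding); reactor time uses 58 of 58 (binding).
Slack constraints have shadow price 0 (complementary slackness).
Dual feasibility on the basic columns requires 4·y_catalyst + 1·y_reactor time = 31.5, 1·y_catalyst + 5·y_reactor time = 24.5.
This yields shadow prices y_catalyst = 7, y_reactor time = 3.5.
Shadow price of catalyst = 7.

7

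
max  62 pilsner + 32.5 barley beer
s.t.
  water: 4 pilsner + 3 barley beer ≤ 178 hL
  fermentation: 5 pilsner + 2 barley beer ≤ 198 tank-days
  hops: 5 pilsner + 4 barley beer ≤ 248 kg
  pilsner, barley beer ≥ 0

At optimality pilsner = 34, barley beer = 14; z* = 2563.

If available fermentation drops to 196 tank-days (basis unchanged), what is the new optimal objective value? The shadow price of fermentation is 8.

2547

Δb = -2, so new z* = 2563 + (8)·(-2) = 2563 − 16 = 2547.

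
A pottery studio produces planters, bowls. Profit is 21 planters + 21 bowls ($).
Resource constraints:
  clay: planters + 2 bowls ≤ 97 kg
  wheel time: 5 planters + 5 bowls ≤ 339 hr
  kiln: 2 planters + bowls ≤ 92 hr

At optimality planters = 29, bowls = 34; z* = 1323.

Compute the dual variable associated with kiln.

7

Binding: clay and kiln. Non-binding: wheel time (24 unused).
Slack constraints have shadow price 0 (complementary slackness).
From A_Bᵀ y = c: 1·y_clay + 2·y_kiln = 21; 2·y_clay + 1·y_kiln = 21.
→ y_clay = 7 and y_kiln = 7.
Shadow price of kiln = 7.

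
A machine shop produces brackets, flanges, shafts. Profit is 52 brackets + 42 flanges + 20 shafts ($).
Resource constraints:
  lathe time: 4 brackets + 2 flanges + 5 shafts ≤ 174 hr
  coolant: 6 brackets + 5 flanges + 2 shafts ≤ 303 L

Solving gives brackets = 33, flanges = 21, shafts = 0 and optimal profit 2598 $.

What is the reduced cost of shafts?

-1

At the optimum: lathe time uses 174 of 174 (binding); coolant uses 303 of 303 (binding).
The binding rows give the dual system: 4·y_lathe time + 6·y_coolant = 52 and 2·y_lathe time + 5·y_coolant = 42.
This yields shadow prices y_lathe time = 1, y_coolant = 8.
Reduced cost of shafts: c₃ − yᵀa₃ = 20 − (1·5 + 8·2) = 20 − 21 = -1.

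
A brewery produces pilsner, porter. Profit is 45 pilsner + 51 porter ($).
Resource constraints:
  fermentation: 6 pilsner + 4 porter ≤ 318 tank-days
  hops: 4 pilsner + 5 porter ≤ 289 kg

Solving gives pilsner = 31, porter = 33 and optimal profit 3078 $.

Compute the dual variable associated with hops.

At the optimum: fermentation uses 318 of 318 (binding); hops uses 289 of 289 (binding).
From A_Bᵀ y = c: 6·y_fermentation + 4·y_hops = 45; 4·y_fermentation + 5·y_hops = 51.
→ y_fermentation = 1.5 and y_hops = 9.
Shadow price of hops = 9.

9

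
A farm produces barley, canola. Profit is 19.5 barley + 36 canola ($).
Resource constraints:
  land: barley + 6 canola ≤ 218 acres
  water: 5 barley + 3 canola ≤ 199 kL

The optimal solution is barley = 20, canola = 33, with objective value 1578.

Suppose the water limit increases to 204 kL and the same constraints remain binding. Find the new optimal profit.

1593

Both land and water are binding at x*.
The binding rows give the dual system: 1·y_land + 5·y_water = 19.5 and 6·y_land + 3·y_water = 36.
→ y_land = 4.5 and y_water = 3.
Δz = y_water·Δb = 3 × (5) = 15, so new z* = 1578 + 15 = 1593.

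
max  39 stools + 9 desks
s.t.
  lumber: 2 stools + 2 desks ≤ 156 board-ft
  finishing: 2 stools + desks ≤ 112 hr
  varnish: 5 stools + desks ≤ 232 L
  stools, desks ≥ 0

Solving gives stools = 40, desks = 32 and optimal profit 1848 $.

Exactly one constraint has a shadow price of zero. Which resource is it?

lumber: 144/156 (slack 12)
finishing: 112/112 (binding)
varnish: 232/232 (binding)
By complementary slackness, a constraint with positive slack has shadow price 0 → lumber.

lumber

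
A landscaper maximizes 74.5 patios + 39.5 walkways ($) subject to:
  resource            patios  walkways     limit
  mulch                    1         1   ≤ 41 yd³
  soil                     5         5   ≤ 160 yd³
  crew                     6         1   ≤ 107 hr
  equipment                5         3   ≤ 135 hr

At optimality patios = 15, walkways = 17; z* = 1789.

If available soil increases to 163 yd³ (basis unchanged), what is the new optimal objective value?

Binding: soil and crew. Non-binding: mulch (9 unused), equipment (9 unused).
Since mulch, equipment are not tight, their duals are 0.
The binding rows give the dual system: 5·y_soil + 6·y_crew = 74.5 and 5·y_soil + 1·y_crew = 39.5.
Solving: y_soil = 6.5, y_crew = 7.
Δz = y_soil·Δb = 6.5 × (3) = 19.5, so new z* = 1789 + 19.5 = 1808.5.

1808.5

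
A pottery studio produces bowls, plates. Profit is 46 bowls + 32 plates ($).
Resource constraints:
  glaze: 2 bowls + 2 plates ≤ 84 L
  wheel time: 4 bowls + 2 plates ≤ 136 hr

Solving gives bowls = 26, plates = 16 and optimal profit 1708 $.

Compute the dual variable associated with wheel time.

At the optimum: glaze uses 84 of 84 (binding); wheel time uses 136 of 136 (binding).
Dual feasibility on the basic columns requires 2·y_glaze + 4·y_wheel time = 46, 2·y_glaze + 2·y_wheel time = 32.
Solving: y_glaze = 9, y_wheel time = 7.
Shadow price of wheel time = 7.

7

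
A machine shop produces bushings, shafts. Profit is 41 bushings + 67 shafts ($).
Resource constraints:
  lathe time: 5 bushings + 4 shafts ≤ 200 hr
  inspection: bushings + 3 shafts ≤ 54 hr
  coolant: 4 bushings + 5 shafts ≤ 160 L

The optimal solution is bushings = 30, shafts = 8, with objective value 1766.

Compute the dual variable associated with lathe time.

At the optimum: lathe time uses 182 of 200 (slack = 18); inspection uses 54 of 54 (binding); coolant uses 160 of 160 (binding).
By complementary slackness, y = 0 for the non-binding constraint.
The binding rows give the dual system: 1·y_inspection + 4·y_coolant = 41 and 3·y_inspection + 5·y_coolant = 67.
→ y_inspection = 9 and y_coolant = 8.
Shadow price of lathe time = 0.

0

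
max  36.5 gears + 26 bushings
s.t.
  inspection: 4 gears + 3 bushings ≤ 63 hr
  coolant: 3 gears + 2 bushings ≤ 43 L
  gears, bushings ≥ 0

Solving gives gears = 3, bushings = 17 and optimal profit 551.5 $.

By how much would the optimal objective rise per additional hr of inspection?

At the optimum: inspection uses 63 of 63 (binding); coolant uses 43 of 43 (binding).
The binding rows give the dual system: 4·y_inspection + 3·y_coolant = 36.5 and 3·y_inspection + 2·y_coolant = 26.
Solving: y_inspection = 5, y_coolant = 5.5.
Shadow price of inspection = 5.

5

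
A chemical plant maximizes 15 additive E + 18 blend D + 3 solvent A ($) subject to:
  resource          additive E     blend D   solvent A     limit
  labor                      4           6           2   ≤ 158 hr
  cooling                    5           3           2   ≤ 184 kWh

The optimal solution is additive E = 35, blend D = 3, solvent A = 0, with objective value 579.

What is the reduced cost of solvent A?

Both labor and cooling are binding at x*.
The binding rows give the dual system: 4·y_labor + 5·y_cooling = 15 and 6·y_labor + 3·y_cooling = 18.
This yields shadow prices y_labor = 2.5, y_cooling = 1.
Reduced cost of solvent A: c₃ − yᵀa₃ = 3 − (2.5·2 + 1·2) = 3 − 7 = -4.

-4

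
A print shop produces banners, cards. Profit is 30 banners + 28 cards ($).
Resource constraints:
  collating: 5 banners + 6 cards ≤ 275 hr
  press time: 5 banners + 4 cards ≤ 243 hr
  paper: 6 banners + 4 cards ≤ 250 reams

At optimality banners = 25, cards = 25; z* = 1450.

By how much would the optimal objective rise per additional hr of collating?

3

Check each constraint at x*: collating 275/275 (tight); press time 225/243 (slack 18); paper 250/250 (tight).
By complementary slackness, y = 0 for the non-binding constraint.
The binding rows give the dual system: 5·y_collating + 6·y_paper = 30 and 6·y_collating + 4·y_paper = 28.
This yields shadow prices y_collating = 3, y_paper = 2.5.
Shadow price of collating = 3.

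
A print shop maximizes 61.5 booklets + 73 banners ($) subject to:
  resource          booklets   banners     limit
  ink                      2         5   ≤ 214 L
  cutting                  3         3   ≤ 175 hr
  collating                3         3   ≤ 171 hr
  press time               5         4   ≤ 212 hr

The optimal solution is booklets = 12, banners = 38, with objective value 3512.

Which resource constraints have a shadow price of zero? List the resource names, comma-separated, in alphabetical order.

collating, cutting

ink: 214/214 (binding)
cutting: 150/175 (slack 25)
collating: 150/171 (slack 21)
press time: 212/212 (binding)
By complementary slackness, a constraint with positive slack has shadow price 0 → collating, cutting.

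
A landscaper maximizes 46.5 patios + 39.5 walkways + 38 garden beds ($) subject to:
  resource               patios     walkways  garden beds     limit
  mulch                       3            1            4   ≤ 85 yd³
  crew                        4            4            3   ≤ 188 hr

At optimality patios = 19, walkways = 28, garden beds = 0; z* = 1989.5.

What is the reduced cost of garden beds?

-3

At the optimum: mulch uses 85 of 85 (binding); crew uses 188 of 188 (binding).
From A_Bᵀ y = c: 3·y_mulch + 4·y_crew = 46.5; 1·y_mulch + 4·y_crew = 39.5.
Solving: y_mulch = 3.5, y_crew = 9.
Reduced cost of garden beds: c₃ − yᵀa₃ = 38 − (3.5·4 + 9·3) = 38 − 41 = -3.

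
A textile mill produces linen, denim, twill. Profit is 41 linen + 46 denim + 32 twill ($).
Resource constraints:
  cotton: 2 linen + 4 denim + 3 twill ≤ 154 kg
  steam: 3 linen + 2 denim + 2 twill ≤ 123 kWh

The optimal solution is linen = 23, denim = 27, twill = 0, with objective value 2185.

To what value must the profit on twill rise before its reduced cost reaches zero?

39

At the optimum: cotton uses 154 of 154 (binding); steam uses 123 of 123 (binding).
The binding rows give the dual system: 2·y_cotton + 3·y_steam = 41 and 4·y_cotton + 2·y_steam = 46.
Solving: y_cotton = 7, y_steam = 9.
twill enters the basis when its profit ≥ yᵀa₃ = 7·3 + 9·2 = 39.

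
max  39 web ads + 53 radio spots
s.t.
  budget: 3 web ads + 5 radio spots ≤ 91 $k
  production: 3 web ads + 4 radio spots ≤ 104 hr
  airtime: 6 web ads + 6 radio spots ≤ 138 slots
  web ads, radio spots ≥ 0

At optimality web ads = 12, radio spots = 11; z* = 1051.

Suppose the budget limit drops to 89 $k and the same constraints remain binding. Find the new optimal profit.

1037

Check each constraint at x*: budget 91/91 (tight); production 80/104 (slack 24); airtime 138/138 (tight).
By complementary slackness, y = 0 for the non-binding constraint.
Dual feasibility on the basic columns requires 3·y_budget + 6·y_airtime = 39, 5·y_budget + 6·y_airtime = 53.
→ y_budget = 7 and y_airtime = 3.
Δz = y_budget·Δb = 7 × (-2) = -14, so new z* = 1051 − 14 = 1037.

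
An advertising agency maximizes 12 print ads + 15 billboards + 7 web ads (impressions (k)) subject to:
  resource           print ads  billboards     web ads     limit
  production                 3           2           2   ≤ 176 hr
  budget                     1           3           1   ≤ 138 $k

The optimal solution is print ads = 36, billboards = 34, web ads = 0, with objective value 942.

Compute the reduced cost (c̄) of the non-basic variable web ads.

Both production and budget are binding at x*.
The binding rows give the dual system: 3·y_production + 1·y_budget = 12 and 2·y_production + 3·y_budget = 15.
→ y_production = 3 and y_budget = 3.
Reduced cost of web ads: c₃ − yᵀa₃ = 7 − (3·2 + 3·1) = 7 − 9 = -2.

-2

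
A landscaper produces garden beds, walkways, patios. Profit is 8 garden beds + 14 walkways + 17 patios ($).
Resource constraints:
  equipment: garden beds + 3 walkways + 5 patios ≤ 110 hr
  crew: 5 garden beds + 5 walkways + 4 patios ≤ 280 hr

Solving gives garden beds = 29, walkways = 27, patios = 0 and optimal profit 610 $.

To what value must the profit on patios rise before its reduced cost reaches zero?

19

Both equipment and crew are binding at x*.
Dual feasibility on the basic columns requires 1·y_equipment + 5·y_crew = 8, 3·y_equipment + 5·y_crew = 14.
This yields shadow prices y_equipment = 3, y_crew = 1.
patios enters the basis when its profit ≥ yᵀa₃ = 3·5 + 1·4 = 19.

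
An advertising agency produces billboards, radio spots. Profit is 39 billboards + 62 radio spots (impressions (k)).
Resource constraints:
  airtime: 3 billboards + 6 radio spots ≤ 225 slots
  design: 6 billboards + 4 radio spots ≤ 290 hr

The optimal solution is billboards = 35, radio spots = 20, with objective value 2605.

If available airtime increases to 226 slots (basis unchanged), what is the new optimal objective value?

Both airtime and design are binding at x*.
The binding rows give the dual system: 3·y_airtime + 6·y_design = 39 and 6·y_airtime + 4·y_design = 62.
Solving: y_airtime = 9, y_design = 2.
Δz = y_airtime·Δb = 9 × (1) = 9, so new z* = 2605 + 9 = 2614.

2614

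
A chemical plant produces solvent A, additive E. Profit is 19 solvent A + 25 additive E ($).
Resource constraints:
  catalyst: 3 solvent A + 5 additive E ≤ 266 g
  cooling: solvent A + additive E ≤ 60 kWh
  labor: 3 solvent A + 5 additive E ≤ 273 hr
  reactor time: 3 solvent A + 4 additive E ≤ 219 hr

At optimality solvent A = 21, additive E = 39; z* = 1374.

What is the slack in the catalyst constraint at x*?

catalyst used = 3·21 + 5·39 = 258; slack = 266 − 258 = 8.

8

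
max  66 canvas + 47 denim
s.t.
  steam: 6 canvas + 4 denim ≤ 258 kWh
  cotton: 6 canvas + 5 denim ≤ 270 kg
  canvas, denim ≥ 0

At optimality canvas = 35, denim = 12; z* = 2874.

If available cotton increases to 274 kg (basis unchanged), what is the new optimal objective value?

2886

Check each constraint at x*: steam 258/258 (tight); cotton 270/270 (tight).
Dual feasibility on the basic columns requires 6·y_steam + 6·y_cotton = 66, 4·y_steam + 5·y_cotton = 47.
→ y_steam = 8 and y_cotton = 3.
Δz = y_cotton·Δb = 3 × (4) = 12, so new z* = 2874 + 12 = 2886.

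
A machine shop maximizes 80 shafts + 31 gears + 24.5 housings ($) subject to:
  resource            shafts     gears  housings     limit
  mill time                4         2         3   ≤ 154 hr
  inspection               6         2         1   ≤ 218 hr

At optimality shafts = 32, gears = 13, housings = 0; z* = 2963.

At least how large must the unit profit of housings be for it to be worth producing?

Check each constraint at x*: mill time 154/154 (tight); inspection 218/218 (tight).
The binding rows give the dual system: 4·y_mill time + 6·y_inspection = 80 and 2·y_mill time + 2·y_inspection = 31.
Solving: y_mill time = 6.5, y_inspection = 9.
housings enters the basis when its profit ≥ yᵀa₃ = 6.5·3 + 9·1 = 28.5.

28.5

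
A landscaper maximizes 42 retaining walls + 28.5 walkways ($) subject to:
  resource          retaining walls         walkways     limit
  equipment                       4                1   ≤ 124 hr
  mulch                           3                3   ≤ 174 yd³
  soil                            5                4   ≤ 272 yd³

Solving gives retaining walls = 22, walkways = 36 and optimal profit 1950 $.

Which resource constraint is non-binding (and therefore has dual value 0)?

soil

equipment: 124/124 (binding)
mulch: 174/174 (binding)
soil: 254/272 (slack 18)
By complementary slackness, a constraint with positive slack has shadow price 0 → soil.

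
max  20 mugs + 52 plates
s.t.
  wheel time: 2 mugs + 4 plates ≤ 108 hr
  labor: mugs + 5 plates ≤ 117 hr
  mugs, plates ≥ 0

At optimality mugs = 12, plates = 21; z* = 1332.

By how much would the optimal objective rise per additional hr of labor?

Check each constraint at x*: wheel time 108/108 (tight); labor 117/117 (tight).
The binding rows give the dual system: 2·y_wheel time + 1·y_labor = 20 and 4·y_wheel time + 5·y_labor = 52.
→ y_wheel time = 8 and y_labor = 4.
Shadow price of labor = 4.

4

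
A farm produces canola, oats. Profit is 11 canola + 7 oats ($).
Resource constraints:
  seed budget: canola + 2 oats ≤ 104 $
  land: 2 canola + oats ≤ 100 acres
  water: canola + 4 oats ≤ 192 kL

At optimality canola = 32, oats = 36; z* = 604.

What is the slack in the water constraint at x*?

water used = 1·32 + 4·36 = 176; slack = 192 − 176 = 16.

16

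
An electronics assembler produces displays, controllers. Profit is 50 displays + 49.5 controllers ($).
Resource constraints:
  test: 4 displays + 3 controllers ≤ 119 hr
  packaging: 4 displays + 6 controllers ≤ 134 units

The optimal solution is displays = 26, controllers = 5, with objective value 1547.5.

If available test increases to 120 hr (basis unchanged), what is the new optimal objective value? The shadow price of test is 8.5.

Δb = 1, so new z* = 1547.5 + (8.5)·(1) = 1547.5 + 8.5 = 1556.

1556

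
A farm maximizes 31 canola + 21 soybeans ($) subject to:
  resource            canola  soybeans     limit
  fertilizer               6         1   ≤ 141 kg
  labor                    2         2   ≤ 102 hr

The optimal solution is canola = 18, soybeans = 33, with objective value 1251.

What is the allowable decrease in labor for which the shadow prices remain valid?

55

Binding constraints: fertilizer, labor. The basis is B = [[6,1],[2,2]] with det 10.
Per unit decrease in labor, x* moves by d = (0.1, -0.6).
The basis stays optimal until soybeans reaches 0; allowable decrease = 55 hr.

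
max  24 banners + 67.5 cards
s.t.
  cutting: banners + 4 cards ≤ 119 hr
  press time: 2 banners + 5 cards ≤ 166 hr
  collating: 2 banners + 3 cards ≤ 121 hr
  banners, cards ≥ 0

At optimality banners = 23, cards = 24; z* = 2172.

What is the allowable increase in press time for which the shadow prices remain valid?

1.8

Binding constraints: cutting, press time. The basis is B = [[1,4],[2,5]] with det -3.
Per unit increase in press time, x* moves by d = (1.3333, -0.3333).
The basis stays optimal until collating becomes binding; allowable increase = 1.8 hr.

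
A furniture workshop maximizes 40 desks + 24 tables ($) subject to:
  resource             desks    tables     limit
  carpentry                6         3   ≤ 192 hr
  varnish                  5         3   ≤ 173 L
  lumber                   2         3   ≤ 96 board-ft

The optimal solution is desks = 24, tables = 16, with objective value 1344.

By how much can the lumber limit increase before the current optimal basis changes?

20

Binding constraints: carpentry, lumber. The basis is B = [[6,3],[2,3]] with det 12.
Per unit increase in lumber, x* moves by d = (-0.25, 0.5).
The basis stays optimal until varnish becomes binding; allowable increase = 20 board-ft.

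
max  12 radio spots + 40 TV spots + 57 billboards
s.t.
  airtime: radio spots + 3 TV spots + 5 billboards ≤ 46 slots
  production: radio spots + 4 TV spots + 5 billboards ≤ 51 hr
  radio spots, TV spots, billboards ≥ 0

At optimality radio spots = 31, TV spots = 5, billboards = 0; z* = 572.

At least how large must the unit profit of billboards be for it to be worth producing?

60

At the optimum: airtime uses 46 of 46 (binding); production uses 51 of 51 (binding).
From A_Bᵀ y = c: 1·y_airtime + 1·y_production = 12; 3·y_airtime + 4·y_production = 40.
→ y_airtime = 8 and y_production = 4.
billboards enters the basis when its profit ≥ yᵀa₃ = 8·5 + 4·5 = 60.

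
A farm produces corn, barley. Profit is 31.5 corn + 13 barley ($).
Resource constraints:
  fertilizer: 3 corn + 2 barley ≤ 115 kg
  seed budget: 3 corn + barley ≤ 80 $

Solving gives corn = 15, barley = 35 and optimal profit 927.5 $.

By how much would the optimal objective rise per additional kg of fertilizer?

At the optimum: fertilizer uses 115 of 115 (binding); seed budget uses 80 of 80 (binding).
From A_Bᵀ y = c: 3·y_fertilizer + 3·y_seed budget = 31.5; 2·y_fertilizer + 1·y_seed budget = 13.
This yields shadow prices y_fertilizer = 2.5, y_seed budget = 8.
Shadow price of fertilizer = 2.5.

2.5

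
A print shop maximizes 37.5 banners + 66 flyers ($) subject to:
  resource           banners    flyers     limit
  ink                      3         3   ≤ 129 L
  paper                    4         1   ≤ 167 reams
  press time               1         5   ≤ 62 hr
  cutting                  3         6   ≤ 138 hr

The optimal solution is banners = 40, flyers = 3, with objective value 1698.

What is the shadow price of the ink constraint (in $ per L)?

3

At the optimum: ink uses 129 of 129 (binding); paper uses 163 of 167 (slack = 4); press time uses 55 of 62 (slack = 7); cutting uses 138 of 138 (binding).
By complementary slackness, y = 0 for the non-binding constraints.
From A_Bᵀ y = c: 3·y_ink + 3·y_cutting = 37.5; 3·y_ink + 6·y_cutting = 66.
Solving: y_ink = 3, y_cutting = 9.5.
Shadow price of ink = 3.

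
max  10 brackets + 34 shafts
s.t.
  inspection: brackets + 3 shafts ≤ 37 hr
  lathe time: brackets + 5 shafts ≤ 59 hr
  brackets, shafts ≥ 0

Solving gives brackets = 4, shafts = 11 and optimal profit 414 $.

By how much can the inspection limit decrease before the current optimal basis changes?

1.6

Binding constraints: inspection, lathe time. The basis is B = [[1,3],[1,5]] with det 2.
Per unit decrease in inspection, x* moves by d = (-2.5, 0.5).
The basis stays optimal until brackets reaches 0; allowable decrease = 1.6 hr.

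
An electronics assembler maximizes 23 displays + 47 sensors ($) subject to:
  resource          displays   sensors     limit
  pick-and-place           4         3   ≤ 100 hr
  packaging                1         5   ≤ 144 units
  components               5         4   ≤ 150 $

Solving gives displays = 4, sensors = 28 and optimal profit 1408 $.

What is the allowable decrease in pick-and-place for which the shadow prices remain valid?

13.6

Binding constraints: pick-and-place, packaging. The basis is B = [[4,3],[1,5]] with det 17.
Per unit decrease in pick-and-place, x* moves by d = (-0.2941, 0.0588).
The basis stays optimal until displays reaches 0; allowable decrease = 13.6 hr.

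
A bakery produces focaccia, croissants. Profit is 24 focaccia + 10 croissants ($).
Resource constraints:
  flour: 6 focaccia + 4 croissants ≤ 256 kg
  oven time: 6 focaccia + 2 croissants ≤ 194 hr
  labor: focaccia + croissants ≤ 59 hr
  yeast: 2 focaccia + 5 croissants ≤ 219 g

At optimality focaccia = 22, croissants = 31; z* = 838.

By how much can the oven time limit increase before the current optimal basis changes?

Binding constraints: flour, oven time. The basis is B = [[6,4],[6,2]] with det -12.
Per unit increase in oven time, x* moves by d = (0.3333, -0.5).
The basis stays optimal until croissants reaches 0; allowable increase = 62 hr.

62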